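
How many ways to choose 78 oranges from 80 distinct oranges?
C(80,78) = 80!/(78!×2!) = 3160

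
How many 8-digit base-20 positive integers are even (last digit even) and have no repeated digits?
Last∈{0,2,4,6,8,10,12,14,16,18}. Last=0: 253955520. Last nonzero: 9×18×P(18,6) = 2165304960. Total = 2419260480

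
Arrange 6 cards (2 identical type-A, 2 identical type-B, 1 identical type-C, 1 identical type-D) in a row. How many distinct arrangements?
6! / (2! × 2! × 1! × 1!) = 180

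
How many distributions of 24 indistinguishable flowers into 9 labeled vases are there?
C(24+9-1, 9-1) = C(32, 8) = 10518300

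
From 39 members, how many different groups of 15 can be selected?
C(39,15) = 39!/(15!×24!) = 25140840660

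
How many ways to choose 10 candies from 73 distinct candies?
C(73,10) = 73!/(10!×63!) = 621324937376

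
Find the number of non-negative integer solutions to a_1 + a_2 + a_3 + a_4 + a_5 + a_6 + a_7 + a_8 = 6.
C(6+8-1, 8-1) = C(13, 7) = 1716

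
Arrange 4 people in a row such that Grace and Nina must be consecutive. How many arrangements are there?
Treat the 2 as one block: (4-2+1)! × 2! = 6 × 2 = 12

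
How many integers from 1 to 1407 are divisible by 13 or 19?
⌊1407/13⌋ + ⌊1407/19⌋ - ⌊1407/247⌋ = 108 + 74 - 5 = 177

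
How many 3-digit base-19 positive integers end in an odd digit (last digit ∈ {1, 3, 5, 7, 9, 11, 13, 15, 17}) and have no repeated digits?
Last∈{1,3,5,7,9,11,13,15,17}. Last=0: 0. Last nonzero: 9×17×P(17,1) = 2601. Total = 2601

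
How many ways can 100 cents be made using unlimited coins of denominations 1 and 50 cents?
Coefficient of x^100 in 1/(1-x^1) · 1/(1-x^50). Use j coins of 50 for j = 0..⌊100/50⌋ = 2, the rest in 1s: 2 + 1 = 3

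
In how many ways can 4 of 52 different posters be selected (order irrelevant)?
C(52,4) = 52!/(4!×48!) = 270725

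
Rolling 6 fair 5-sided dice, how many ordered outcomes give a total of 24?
Coefficient of x^24 in (x + x² + ... + x^5)^6. By inclusion-exclusion on dice exceeding 5: Σ_j (-1)^j C(6,j)·C(24-1-5j, 5) = C(6,0)·C(23,5) - C(6,1)·C(18,5) + C(6,2)·C(13,5) - C(6,3)·C(8,5) = 1·33649 - 6·8568 + 15·1287 - 20·56 = 426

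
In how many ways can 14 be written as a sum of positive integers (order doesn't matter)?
Pentagonal recurrence p(n) = p(n-1) + p(n-2) - p(n-5) - p(n-7) + p(n-12) + p(n-15) - ... gives p(0..13) = 1, 1, 2, 3, 5, 7, 11, 15, 22, 30, 42, 56, 77, 101. p(14) = p(13) + p(12) - p(9) - p(7) + p(2) = 101 + 77 - 30 - 15 + 2 = 135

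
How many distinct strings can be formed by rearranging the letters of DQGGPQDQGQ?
10! / (3! × 2! × 4! × 1!) = 12600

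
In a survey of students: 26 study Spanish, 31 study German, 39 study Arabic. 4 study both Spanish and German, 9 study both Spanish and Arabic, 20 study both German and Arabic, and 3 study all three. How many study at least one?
|A∪B∪C| = 26+31+39-4-9-20+3 = 66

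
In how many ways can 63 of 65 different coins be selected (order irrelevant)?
C(65,63) = 65!/(63!×2!) = 2080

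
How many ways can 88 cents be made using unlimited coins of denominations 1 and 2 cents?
Coefficient of x^88 in 1/(1-x^1) · 1/(1-x^2). Use j coins of 2 for j = 0..⌊88/2⌋ = 44, the rest in 1s: 44 + 1 = 45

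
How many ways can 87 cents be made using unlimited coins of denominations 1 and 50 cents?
Coefficient of x^87 in 1/(1-x^1) · 1/(1-x^50). Use j coins of 50 for j = 0..⌊87/50⌋ = 1, the rest in 1s: 1 + 1 = 2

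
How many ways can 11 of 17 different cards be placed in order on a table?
P(17,11) = 17!/(17-11)! = 494010316800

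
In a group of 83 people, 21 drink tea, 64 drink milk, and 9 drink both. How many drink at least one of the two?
|A∪B| = |A| + |B| - |A∩B| = 21 + 64 - 9 = 76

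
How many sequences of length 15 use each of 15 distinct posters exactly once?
15! = 1307674368000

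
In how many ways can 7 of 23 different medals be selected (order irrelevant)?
C(23,7) = 23!/(7!×16!) = 245157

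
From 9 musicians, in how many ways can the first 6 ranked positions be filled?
P(9,6) = 9!/(9-6)! = 60480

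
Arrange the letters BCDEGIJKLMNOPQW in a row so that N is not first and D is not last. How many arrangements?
By inclusion-exclusion: 15! - 2×(15-1)! + (15-2)! = 1307674368000 - 174356582400 + 6227020800 = 1139544806400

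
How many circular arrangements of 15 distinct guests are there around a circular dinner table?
Circular: fix one position, arrange the rest. (15-1)! = 87178291200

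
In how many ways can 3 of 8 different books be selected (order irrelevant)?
C(8,3) = 8!/(3!×5!) = 56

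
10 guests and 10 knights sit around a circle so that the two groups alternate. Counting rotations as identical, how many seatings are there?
Fix one of the guests: (10-1)! ways for the remaining guests, × 10! ways for the knights = 362880 × 3628800 = 1316818944000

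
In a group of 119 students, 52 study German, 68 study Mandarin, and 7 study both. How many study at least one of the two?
|A∪B| = |A| + |B| - |A∩B| = 52 + 68 - 7 = 113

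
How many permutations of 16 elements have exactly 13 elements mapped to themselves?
Choose the 13 fixed points C(16,13) = 560, derange the rest: !3 = Σ_{j=0}^{3} (-1)^j·3!/j! = 6 - 6 + 3 - 1 = 2. Product = 560 × 2 = 1120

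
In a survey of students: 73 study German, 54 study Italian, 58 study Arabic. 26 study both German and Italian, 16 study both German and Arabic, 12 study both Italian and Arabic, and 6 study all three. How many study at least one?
|A∪B∪C| = 73+54+58-26-16-12+6 = 137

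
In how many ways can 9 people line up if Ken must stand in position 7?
Fix one position: (9-1)! = 40320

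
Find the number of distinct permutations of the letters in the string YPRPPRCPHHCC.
12! / (1! × 2! × 4! × 3! × 2!) = 831600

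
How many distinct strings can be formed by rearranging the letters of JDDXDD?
6! / (1! × 1! × 4!) = 30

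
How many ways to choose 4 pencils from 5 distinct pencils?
C(5,4) = 5!/(4!×1!) = 5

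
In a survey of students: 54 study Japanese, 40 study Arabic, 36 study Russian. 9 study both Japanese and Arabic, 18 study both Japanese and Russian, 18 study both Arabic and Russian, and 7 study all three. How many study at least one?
|A∪B∪C| = 54+40+36-9-18-18+7 = 92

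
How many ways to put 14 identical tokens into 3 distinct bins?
C(14+3-1, 3-1) = C(16, 2) = 120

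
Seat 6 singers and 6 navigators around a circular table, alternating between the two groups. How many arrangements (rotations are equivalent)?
Fix one of the singers: (6-1)! ways for the remaining singers, × 6! ways for the navigators = 120 × 720 = 86400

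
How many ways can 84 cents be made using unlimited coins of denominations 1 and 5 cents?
Coefficient of x^84 in 1/(1-x^1) · 1/(1-x^5). Use j coins of 5 for j = 0..⌊84/5⌋ = 16, the rest in 1s: 16 + 1 = 17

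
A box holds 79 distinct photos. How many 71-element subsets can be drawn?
C(79,71) = 79!/(71!×8!) = 26088783435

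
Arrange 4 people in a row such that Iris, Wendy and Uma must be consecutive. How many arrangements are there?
Treat the 3 as one block: (4-3+1)! × 3! = 2 × 6 = 12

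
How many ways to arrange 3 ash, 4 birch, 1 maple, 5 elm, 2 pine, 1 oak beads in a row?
16! / (3! × 4! × 1! × 5! × 2! × 1!) = 605404800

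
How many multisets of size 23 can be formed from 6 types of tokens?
C(23+6-1, 6-1) = C(28, 5) = 98280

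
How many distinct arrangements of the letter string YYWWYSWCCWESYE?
14! / (2! × 2! × 4! × 2! × 4!) = 18918900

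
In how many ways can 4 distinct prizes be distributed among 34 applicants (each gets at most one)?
P(34,4) = 34!/(34-4)! = 1113024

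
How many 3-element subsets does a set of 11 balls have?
C(11,3) = 11!/(3!×8!) = 165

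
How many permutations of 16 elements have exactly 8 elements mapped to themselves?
Choose the 8 fixed points C(16,8) = 12870, derange the rest: !8 = Σ_{j=0}^{8} (-1)^j·8!/j! = 40320 - 40320 + 20160 - 6720 + 1680 - 336 + 56 - 8 + 1 = 14833. Product = 12870 × 14833 = 190900710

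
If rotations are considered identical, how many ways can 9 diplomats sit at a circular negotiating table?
Circular: fix one position, arrange the rest. (9-1)! = 40320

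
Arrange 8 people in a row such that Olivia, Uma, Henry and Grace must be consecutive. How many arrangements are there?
Treat the 4 as one block: (8-4+1)! × 4! = 120 × 24 = 2880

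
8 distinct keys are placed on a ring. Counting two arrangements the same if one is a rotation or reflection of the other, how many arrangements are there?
(8-1)!/2 = 5040/2 = 2520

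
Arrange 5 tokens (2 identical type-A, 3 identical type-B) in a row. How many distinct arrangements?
5! / (2! × 3!) = 10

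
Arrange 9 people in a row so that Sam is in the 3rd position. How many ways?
Fix one position: (9-1)! = 40320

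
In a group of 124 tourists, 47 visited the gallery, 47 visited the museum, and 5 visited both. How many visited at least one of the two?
|A∪B| = |A| + |B| - |A∩B| = 47 + 47 - 5 = 89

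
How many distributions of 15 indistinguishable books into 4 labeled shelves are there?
C(15+4-1, 4-1) = C(18, 3) = 816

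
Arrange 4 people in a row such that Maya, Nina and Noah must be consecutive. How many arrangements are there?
Treat the 3 as one block: (4-3+1)! × 3! = 2 × 6 = 12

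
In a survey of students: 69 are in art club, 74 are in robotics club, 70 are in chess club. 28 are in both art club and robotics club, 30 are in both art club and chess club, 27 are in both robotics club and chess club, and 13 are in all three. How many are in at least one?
|A∪B∪C| = 69+74+70-28-30-27+13 = 141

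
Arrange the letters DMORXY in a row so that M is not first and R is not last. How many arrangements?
By inclusion-exclusion: 6! - 2×(6-1)! + (6-2)! = 720 - 240 + 24 = 504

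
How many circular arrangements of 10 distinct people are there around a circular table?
Circular: fix one position, arrange the rest. (10-1)! = 362880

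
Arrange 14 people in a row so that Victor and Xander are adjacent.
Treat as block: (14-1)! × 2! = 6227020800 × 2 = 12454041600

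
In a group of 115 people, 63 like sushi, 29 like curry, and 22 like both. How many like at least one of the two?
|A∪B| = |A| + |B| - |A∩B| = 63 + 29 - 22 = 70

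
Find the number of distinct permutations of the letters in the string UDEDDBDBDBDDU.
13! / (3! × 7! × 1! × 2!) = 102960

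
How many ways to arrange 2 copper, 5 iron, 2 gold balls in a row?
9! / (2! × 5! × 2!) = 756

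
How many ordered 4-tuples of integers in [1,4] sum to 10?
Coefficient of x^10 in (x + x² + ... + x^4)^4. By inclusion-exclusion on dice exceeding 4: Σ_j (-1)^j C(4,j)·C(10-1-4j, 3) = C(4,0)·C(9,3) - C(4,1)·C(5,3) = 1·84 - 4·10 = 44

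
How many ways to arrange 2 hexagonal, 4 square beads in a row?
6! / (2! × 4!) = 15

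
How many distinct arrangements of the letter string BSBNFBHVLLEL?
12! / (1! × 1! × 1! × 1! × 1! × 1! × 3! × 3!) = 13305600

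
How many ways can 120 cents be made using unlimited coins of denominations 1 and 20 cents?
Coefficient of x^120 in 1/(1-x^1) · 1/(1-x^20). Use j coins of 20 for j = 0..⌊120/20⌋ = 6, the rest in 1s: 6 + 1 = 7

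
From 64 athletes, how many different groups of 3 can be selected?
C(64,3) = 64!/(3!×61!) = 41664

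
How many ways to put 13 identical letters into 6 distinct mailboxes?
C(13+6-1, 6-1) = C(18, 5) = 8568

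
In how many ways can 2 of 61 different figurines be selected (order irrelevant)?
C(61,2) = 61!/(2!×59!) = 1830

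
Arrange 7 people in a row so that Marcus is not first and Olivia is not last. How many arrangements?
By inclusion-exclusion: 7! - 2×(7-1)! + (7-2)! = 5040 - 1440 + 120 = 3720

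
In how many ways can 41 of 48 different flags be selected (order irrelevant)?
C(48,41) = 48!/(41!×7!) = 73629072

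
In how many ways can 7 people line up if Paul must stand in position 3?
Fix one position: (7-1)! = 720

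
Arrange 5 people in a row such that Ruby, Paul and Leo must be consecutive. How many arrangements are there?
Treat the 3 as one block: (5-3+1)! × 3! = 6 × 6 = 36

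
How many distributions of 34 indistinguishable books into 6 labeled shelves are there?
C(34+6-1, 6-1) = C(39, 5) = 575757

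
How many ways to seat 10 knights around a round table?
Circular: fix one position, arrange the rest. (10-1)! = 362880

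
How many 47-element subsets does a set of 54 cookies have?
C(54,47) = 54!/(47!×7!) = 177100560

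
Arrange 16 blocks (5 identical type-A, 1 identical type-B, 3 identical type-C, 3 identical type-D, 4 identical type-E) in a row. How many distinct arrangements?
16! / (5! × 1! × 3! × 3! × 4!) = 201801600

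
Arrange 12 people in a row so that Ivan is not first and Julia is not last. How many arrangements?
By inclusion-exclusion: 12! - 2×(12-1)! + (12-2)! = 479001600 - 79833600 + 3628800 = 402796800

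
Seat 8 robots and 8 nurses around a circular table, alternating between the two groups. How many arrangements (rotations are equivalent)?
Fix one of the robots: (8-1)! ways for the remaining robots, × 8! ways for the nurses = 5040 × 40320 = 203212800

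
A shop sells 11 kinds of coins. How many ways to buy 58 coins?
C(58+11-1, 11-1) = C(68, 10) = 290752384208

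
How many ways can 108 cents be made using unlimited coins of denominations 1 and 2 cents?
Coefficient of x^108 in 1/(1-x^1) · 1/(1-x^2). Use j coins of 2 for j = 0..⌊108/2⌋ = 54, the rest in 1s: 54 + 1 = 55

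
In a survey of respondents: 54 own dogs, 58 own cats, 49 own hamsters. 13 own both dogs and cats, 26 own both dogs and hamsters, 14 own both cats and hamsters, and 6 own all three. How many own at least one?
|A∪B∪C| = 54+58+49-13-26-14+6 = 114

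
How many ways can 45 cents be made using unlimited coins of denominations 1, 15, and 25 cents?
Coefficient of x^45 in 1/(1-x^1) · 1/(1-x^15) · 1/(1-x^25). Case on j = number of 25-cent coins (j = 0..1); remainder r = 45 - 25j is made from {1,15} in ⌊r/15⌋+1 ways. r = 45, 20 → 4 + 2 = 6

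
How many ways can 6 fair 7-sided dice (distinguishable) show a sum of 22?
Coefficient of x^22 in (x + x² + ... + x^7)^6. By inclusion-exclusion on dice exceeding 7: Σ_j (-1)^j C(6,j)·C(22-1-7j, 5) = C(6,0)·C(21,5) - C(6,1)·C(14,5) + C(6,2)·C(7,5) = 1·20349 - 6·2002 + 15·21 = 8652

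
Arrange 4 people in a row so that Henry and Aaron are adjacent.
Treat as block: (4-1)! × 2! = 6 × 2 = 12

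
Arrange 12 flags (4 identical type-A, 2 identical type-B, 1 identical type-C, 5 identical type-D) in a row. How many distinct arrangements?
12! / (4! × 2! × 1! × 5!) = 83160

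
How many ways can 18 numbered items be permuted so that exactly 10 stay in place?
Choose the 10 fixed points C(18,10) = 43758, derange the rest: !8 = Σ_{j=0}^{8} (-1)^j·8!/j! = 40320 - 40320 + 20160 - 6720 + 1680 - 336 + 56 - 8 + 1 = 14833. Product = 43758 × 14833 = 649062414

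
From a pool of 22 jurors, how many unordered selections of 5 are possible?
C(22,5) = 22!/(5!×17!) = 26334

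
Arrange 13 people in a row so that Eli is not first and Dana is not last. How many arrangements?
By inclusion-exclusion: 13! - 2×(13-1)! + (13-2)! = 6227020800 - 958003200 + 39916800 = 5308934400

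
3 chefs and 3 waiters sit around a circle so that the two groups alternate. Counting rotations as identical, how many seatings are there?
Fix one of the chefs: (3-1)! ways for the remaining chefs, × 3! ways for the waiters = 2 × 6 = 12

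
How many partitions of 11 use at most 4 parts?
By conjugation, equals partitions of 11 into parts ≤ 4. Let r_j(i) = number of partitions of i into parts ≤ j, for i = 0..11. r_1(i) = 1 for all i; r_j(i) = r_{j-1}(i) + r_j(i-j). Rows j = 2..4: ≤2: 1 1 2 2 3 3 4 4 5 5 6 6; ≤3: 1 1 2 3 4 5 7 8 10 12 14 16; ≤4: 1 1 2 3 5 6 9 11 15 18 23 27. r_4(11) = 27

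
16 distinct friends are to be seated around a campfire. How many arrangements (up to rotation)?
Circular: fix one position, arrange the rest. (16-1)! = 1307674368000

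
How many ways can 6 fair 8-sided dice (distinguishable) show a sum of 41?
Coefficient of x^41 in (x + x² + ... + x^8)^6. By inclusion-exclusion on dice exceeding 8: Σ_j (-1)^j C(6,j)·C(41-1-8j, 5) = C(6,0)·C(40,5) - C(6,1)·C(32,5) + C(6,2)·C(24,5) - C(6,3)·C(16,5) + C(6,4)·C(8,5) = 1·658008 - 6·201376 + 15·42504 - 20·4368 + 15·56 = 792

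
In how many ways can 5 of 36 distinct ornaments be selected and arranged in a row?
P(36,5) = 36!/(36-5)! = 45239040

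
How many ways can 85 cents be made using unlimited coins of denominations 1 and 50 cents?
Coefficient of x^85 in 1/(1-x^1) · 1/(1-x^50). Use j coins of 50 for j = 0..⌊85/50⌋ = 1, the rest in 1s: 1 + 1 = 2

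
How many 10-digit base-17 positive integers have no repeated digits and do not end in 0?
Last digit: 16 nonzero choices. First digit: 15 (nonzero, ≠last). Middle 8: P(15,8) = 259459200. Total = 62270208000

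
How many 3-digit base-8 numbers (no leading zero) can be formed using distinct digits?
First digit: 7 choices (nonzero). Then descending: 7 × 7 × 6 = 294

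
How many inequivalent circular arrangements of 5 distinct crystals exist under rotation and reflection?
(5-1)!/2 = 24/2 = 12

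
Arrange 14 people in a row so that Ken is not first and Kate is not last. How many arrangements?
By inclusion-exclusion: 14! - 2×(14-1)! + (14-2)! = 87178291200 - 12454041600 + 479001600 = 75203251200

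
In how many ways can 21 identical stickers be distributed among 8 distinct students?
C(21+8-1, 8-1) = C(28, 7) = 1184040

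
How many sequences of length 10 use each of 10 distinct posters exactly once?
10! = 3628800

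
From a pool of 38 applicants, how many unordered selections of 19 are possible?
C(38,19) = 38!/(19!×19!) = 35345263800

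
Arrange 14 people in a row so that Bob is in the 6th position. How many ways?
Fix one position: (14-1)! = 6227020800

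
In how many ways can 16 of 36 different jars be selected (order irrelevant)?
C(36,16) = 36!/(16!×20!) = 7307872110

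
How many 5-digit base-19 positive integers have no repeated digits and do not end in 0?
Last digit: 18 nonzero choices. First digit: 17 (nonzero, ≠last). Middle 3: P(17,3) = 4080. Total = 1248480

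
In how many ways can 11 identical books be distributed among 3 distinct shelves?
C(11+3-1, 3-1) = C(13, 2) = 78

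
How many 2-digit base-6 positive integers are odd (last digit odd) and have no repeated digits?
Last∈{1,3,5}. Last=0: 0. Last nonzero: 3×4×P(4,0) = 12. Total = 12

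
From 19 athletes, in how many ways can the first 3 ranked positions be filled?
P(19,3) = 19!/(19-3)! = 5814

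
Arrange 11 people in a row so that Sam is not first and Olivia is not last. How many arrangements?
By inclusion-exclusion: 11! - 2×(11-1)! + (11-2)! = 39916800 - 7257600 + 362880 = 33022080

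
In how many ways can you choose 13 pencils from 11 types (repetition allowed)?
C(13+11-1, 11-1) = C(23, 10) = 1144066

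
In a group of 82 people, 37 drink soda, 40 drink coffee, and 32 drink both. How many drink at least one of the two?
|A∪B| = |A| + |B| - |A∩B| = 37 + 40 - 32 = 45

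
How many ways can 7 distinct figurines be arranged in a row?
7! = 5040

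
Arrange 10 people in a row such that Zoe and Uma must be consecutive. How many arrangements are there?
Treat the 2 as one block: (10-2+1)! × 2! = 362880 × 2 = 725760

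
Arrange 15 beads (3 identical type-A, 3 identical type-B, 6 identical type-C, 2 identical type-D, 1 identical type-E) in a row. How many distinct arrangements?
15! / (3! × 3! × 6! × 2! × 1!) = 25225200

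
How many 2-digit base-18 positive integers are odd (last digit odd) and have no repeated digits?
Last∈{1,3,5,7,9,11,13,15,17}. Last=0: 0. Last nonzero: 9×16×P(16,0) = 144. Total = 144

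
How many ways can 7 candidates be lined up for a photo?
7! = 5040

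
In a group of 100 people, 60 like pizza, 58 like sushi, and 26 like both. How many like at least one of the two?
|A∪B| = |A| + |B| - |A∩B| = 60 + 58 - 26 = 92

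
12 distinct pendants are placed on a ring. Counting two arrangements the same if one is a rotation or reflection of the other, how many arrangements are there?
(12-1)!/2 = 39916800/2 = 19958400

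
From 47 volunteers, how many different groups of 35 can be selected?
C(47,35) = 47!/(35!×12!) = 52251400851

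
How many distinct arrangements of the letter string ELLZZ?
5! / (1! × 2! × 2!) = 30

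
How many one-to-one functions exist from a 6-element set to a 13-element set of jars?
P(13,6) = 13!/(13-6)! = 1235520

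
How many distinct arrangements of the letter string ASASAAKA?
8! / (1! × 5! × 2!) = 168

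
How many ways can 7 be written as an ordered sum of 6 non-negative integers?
C(7+6-1, 6-1) = C(12, 5) = 792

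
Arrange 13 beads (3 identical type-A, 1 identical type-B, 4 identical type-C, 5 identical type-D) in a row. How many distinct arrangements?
13! / (3! × 1! × 4! × 5!) = 360360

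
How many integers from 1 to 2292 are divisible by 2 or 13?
⌊2292/2⌋ + ⌊2292/13⌋ - ⌊2292/26⌋ = 1146 + 176 - 88 = 1234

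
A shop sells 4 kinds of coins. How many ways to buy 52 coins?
C(52+4-1, 4-1) = C(55, 3) = 26235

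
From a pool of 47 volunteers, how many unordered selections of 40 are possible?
C(47,40) = 47!/(40!×7!) = 62891499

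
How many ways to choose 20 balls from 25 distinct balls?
C(25,20) = 25!/(20!×5!) = 53130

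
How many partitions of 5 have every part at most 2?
Let r_j(i) = number of partitions of i into parts ≤ j, for i = 0..5. r_1(i) = 1 for all i; r_j(i) = r_{j-1}(i) + r_j(i-j). Rows j = 2..2: ≤2: 1 1 2 2 3 3. r_2(5) = 3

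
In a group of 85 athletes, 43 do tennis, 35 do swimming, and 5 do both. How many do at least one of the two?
|A∪B| = |A| + |B| - |A∩B| = 43 + 35 - 5 = 73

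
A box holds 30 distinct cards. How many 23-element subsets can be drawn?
C(30,23) = 30!/(23!×7!) = 2035800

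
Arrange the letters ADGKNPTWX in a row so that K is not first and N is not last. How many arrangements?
By inclusion-exclusion: 9! - 2×(9-1)! + (9-2)! = 362880 - 80640 + 5040 = 287280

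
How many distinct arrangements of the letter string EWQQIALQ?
8! / (1! × 1! × 3! × 1! × 1! × 1!) = 6720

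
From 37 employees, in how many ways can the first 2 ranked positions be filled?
P(37,2) = 37!/(37-2)! = 1332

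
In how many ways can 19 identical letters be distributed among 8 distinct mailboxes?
C(19+8-1, 8-1) = C(26, 7) = 657800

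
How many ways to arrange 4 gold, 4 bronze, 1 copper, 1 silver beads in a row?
10! / (4! × 4! × 1! × 1!) = 6300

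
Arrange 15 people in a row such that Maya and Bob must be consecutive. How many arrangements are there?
Treat the 2 as one block: (15-2+1)! × 2! = 87178291200 × 2 = 174356582400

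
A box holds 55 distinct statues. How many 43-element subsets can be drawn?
C(55,43) = 55!/(43!×12!) = 438729741450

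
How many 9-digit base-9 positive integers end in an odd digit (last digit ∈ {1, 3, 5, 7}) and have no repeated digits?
Last∈{1,3,5,7}. Last=0: 0. Last nonzero: 4×7×P(7,7) = 141120. Total = 141120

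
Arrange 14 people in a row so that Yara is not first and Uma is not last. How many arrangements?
By inclusion-exclusion: 14! - 2×(14-1)! + (14-2)! = 87178291200 - 12454041600 + 479001600 = 75203251200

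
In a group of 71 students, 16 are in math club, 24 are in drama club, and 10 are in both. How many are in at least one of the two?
|A∪B| = |A| + |B| - |A∩B| = 16 + 24 - 10 = 30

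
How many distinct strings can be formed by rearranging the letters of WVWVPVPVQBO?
11! / (1! × 1! × 4! × 1! × 2! × 2!) = 415800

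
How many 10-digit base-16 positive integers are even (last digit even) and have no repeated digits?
Last∈{0,2,4,6,8,10,12,14}. Last=0: 1816214400. Last nonzero: 7×14×P(14,8) = 11865934080. Total = 13682148480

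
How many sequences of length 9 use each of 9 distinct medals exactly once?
9! = 362880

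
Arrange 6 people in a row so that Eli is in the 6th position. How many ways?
Fix one position: (6-1)! = 120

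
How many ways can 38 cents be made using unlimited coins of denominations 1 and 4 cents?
Coefficient of x^38 in 1/(1-x^1) · 1/(1-x^4). Use j coins of 4 for j = 0..⌊38/4⌋ = 9, the rest in 1s: 9 + 1 = 10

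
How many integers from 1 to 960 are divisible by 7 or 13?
⌊960/7⌋ + ⌊960/13⌋ - ⌊960/91⌋ = 137 + 73 - 10 = 200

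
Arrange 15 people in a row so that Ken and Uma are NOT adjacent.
Total - adjacent = 15! - (15-1)!×2 = 1307674368000 - 174356582400 = 1133317785600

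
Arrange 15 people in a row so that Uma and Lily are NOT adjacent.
Total - adjacent = 15! - (15-1)!×2 = 1307674368000 - 174356582400 = 1133317785600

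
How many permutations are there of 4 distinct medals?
4! = 24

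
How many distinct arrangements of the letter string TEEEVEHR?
8! / (4! × 1! × 1! × 1! × 1!) = 1680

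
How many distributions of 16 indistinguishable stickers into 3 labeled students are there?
C(16+3-1, 3-1) = C(18, 2) = 153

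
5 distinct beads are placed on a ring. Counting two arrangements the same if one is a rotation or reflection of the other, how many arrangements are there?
(5-1)!/2 = 24/2 = 12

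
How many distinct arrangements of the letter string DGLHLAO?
7! / (1! × 1! × 2! × 1! × 1! × 1!) = 2520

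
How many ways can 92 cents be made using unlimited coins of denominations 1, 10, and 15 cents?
Coefficient of x^92 in 1/(1-x^1) · 1/(1-x^10) · 1/(1-x^15). Case on j = number of 15-cent coins (j = 0..6); remainder r = 92 - 15j is made from {1,10} in ⌊r/10⌋+1 ways. r = 92, 77, 62, 47, 32, 17, 2 → 10 + 8 + 7 + 5 + 4 + 2 + 1 = 37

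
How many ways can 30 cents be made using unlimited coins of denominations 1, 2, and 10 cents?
Coefficient of x^30 in 1/(1-x^1) · 1/(1-x^2) · 1/(1-x^10). Case on j = number of 10-cent coins (j = 0..3); remainder r = 30 - 10j is made from {1,2} in ⌊r/2⌋+1 ways. r = 30, 20, 10, 0 → 16 + 11 + 6 + 1 = 34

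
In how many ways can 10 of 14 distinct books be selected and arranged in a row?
P(14,10) = 14!/(14-10)! = 3632428800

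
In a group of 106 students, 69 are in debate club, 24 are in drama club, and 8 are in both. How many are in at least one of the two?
|A∪B| = |A| + |B| - |A∩B| = 69 + 24 - 8 = 85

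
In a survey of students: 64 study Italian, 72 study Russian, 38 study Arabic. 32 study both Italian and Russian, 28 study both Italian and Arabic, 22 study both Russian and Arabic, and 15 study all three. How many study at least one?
|A∪B∪C| = 64+72+38-32-28-22+15 = 107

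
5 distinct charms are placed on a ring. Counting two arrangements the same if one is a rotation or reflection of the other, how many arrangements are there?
(5-1)!/2 = 24/2 = 12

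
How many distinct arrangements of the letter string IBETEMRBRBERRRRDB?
17! / (4! × 1! × 1! × 1! × 6! × 3! × 1!) = 3430627200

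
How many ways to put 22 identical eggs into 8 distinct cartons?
C(22+8-1, 8-1) = C(29, 7) = 1560780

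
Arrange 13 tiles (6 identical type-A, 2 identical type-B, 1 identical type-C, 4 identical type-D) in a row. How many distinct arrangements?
13! / (6! × 2! × 1! × 4!) = 180180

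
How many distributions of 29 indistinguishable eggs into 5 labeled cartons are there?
C(29+5-1, 5-1) = C(33, 4) = 40920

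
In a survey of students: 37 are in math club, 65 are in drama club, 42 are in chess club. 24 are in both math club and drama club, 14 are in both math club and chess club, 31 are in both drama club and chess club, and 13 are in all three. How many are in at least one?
|A∪B∪C| = 37+65+42-24-14-31+13 = 88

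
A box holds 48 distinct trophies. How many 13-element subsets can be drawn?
C(48,13) = 48!/(13!×35!) = 192928249296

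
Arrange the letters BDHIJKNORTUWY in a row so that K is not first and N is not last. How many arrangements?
By inclusion-exclusion: 13! - 2×(13-1)! + (13-2)! = 6227020800 - 958003200 + 39916800 = 5308934400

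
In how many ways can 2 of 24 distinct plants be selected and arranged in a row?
P(24,2) = 24!/(24-2)! = 552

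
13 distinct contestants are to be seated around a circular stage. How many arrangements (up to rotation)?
Circular: fix one position, arrange the rest. (13-1)! = 479001600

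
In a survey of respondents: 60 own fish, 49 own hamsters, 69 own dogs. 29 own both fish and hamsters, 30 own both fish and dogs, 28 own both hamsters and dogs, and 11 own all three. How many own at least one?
|A∪B∪C| = 60+49+69-29-30-28+11 = 102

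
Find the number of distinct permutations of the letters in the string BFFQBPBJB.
9! / (2! × 1! × 1! × 4! × 1!) = 7560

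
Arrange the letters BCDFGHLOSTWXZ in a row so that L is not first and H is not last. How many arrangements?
By inclusion-exclusion: 13! - 2×(13-1)! + (13-2)! = 6227020800 - 958003200 + 39916800 = 5308934400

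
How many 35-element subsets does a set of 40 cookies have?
C(40,35) = 40!/(35!×5!) = 658008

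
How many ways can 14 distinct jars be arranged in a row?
14! = 87178291200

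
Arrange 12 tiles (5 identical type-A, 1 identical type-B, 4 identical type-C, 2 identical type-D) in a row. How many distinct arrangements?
12! / (5! × 1! × 4! × 2!) = 83160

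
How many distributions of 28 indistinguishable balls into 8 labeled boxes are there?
C(28+8-1, 8-1) = C(35, 7) = 6724520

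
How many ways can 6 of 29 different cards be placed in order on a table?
P(29,6) = 29!/(29-6)! = 342014400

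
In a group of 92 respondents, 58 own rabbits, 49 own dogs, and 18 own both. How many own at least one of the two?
|A∪B| = |A| + |B| - |A∩B| = 58 + 49 - 18 = 89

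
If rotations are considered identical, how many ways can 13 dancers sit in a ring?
Circular: fix one position, arrange the rest. (13-1)! = 479001600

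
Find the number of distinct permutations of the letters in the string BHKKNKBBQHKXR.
13! / (2! × 1! × 4! × 1! × 1! × 1! × 3!) = 21621600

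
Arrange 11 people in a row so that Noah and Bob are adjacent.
Treat as block: (11-1)! × 2! = 3628800 × 2 = 7257600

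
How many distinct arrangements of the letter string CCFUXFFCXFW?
11! / (1! × 1! × 2! × 4! × 3!) = 138600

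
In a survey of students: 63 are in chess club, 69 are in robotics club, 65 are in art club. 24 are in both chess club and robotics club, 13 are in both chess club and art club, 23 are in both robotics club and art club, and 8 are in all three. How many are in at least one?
|A∪B∪C| = 63+69+65-24-13-23+8 = 145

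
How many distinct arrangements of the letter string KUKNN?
5! / (2! × 2! × 1!) = 30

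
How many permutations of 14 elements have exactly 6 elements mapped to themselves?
Choose the 6 fixed points C(14,6) = 3003, derange the rest: !8 = Σ_{j=0}^{8} (-1)^j·8!/j! = 40320 - 40320 + 20160 - 6720 + 1680 - 336 + 56 - 8 + 1 = 14833. Product = 3003 × 14833 = 44543499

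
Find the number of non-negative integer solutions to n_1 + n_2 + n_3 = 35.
C(35+3-1, 3-1) = C(37, 2) = 666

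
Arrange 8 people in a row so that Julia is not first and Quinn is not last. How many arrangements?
By inclusion-exclusion: 8! - 2×(8-1)! + (8-2)! = 40320 - 10080 + 720 = 30960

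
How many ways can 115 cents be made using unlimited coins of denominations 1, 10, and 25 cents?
Coefficient of x^115 in 1/(1-x^1) · 1/(1-x^10) · 1/(1-x^25). Case on j = number of 25-cent coins (j = 0..4); remainder r = 115 - 25j is made from {1,10} in ⌊r/10⌋+1 ways. r = 115, 90, 65, 40, 15 → 12 + 10 + 7 + 5 + 2 = 36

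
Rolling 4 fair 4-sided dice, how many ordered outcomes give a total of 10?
Coefficient of x^10 in (x + x² + ... + x^4)^4. By inclusion-exclusion on dice exceeding 4: Σ_j (-1)^j C(4,j)·C(10-1-4j, 3) = C(4,0)·C(9,3) - C(4,1)·C(5,3) = 1·84 - 4·10 = 44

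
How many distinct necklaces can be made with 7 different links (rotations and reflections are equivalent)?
(7-1)!/2 = 720/2 = 360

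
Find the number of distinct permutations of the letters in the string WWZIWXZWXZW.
11! / (3! × 1! × 5! × 2!) = 27720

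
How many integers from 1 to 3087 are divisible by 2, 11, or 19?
⌊3087/2⌋+⌊3087/11⌋+⌊3087/19⌋ - ⌊3087/22⌋-⌊3087/38⌋-⌊3087/209⌋ + ⌊3087/418⌋ = 1543+280+162 - 140-81-14 + 7 = 1757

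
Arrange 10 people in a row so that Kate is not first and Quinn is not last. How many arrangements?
By inclusion-exclusion: 10! - 2×(10-1)! + (10-2)! = 3628800 - 725760 + 40320 = 2943360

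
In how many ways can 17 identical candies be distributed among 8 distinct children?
C(17+8-1, 8-1) = C(24, 7) = 346104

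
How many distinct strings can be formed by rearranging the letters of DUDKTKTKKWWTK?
13! / (1! × 5! × 2! × 3! × 2!) = 2162160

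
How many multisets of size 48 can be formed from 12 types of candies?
C(48+12-1, 12-1) = C(59, 11) = 279871768995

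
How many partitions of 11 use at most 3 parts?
By conjugation, equals partitions of 11 into parts ≤ 3. Let r_j(i) = number of partitions of i into parts ≤ j, for i = 0..11. r_1(i) = 1 for all i; r_j(i) = r_{j-1}(i) + r_j(i-j). Rows j = 2..3: ≤2: 1 1 2 2 3 3 4 4 5 5 6 6; ≤3: 1 1 2 3 4 5 7 8 10 12 14 16. r_3(11) = 16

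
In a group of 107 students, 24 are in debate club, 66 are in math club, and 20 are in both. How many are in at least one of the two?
|A∪B| = |A| + |B| - |A∩B| = 24 + 66 - 20 = 70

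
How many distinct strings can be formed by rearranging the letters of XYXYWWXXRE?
10! / (2! × 2! × 4! × 1! × 1!) = 37800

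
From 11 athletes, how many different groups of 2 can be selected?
C(11,2) = 11!/(2!×9!) = 55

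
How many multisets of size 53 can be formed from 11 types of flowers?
C(53+11-1, 11-1) = C(63, 10) = 127805525001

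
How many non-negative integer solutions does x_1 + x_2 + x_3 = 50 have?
C(50+3-1, 3-1) = C(52, 2) = 1326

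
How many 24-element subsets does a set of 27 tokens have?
C(27,24) = 27!/(24!×3!) = 2925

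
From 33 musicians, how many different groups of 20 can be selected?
C(33,20) = 33!/(20!×13!) = 573166440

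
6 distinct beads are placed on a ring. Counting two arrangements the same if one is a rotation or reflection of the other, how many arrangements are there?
(6-1)!/2 = 120/2 = 60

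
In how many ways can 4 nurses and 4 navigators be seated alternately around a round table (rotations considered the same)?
Fix one of the nurses: (4-1)! ways for the remaining nurses, × 4! ways for the navigators = 6 × 24 = 144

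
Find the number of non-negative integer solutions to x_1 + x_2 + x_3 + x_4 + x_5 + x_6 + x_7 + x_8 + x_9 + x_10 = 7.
C(7+10-1, 10-1) = C(16, 9) = 11440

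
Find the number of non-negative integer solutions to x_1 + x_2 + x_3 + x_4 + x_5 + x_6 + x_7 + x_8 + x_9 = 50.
C(50+9-1, 9-1) = C(58, 8) = 1916797311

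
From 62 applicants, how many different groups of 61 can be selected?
C(62,61) = 62!/(61!×1!) = 62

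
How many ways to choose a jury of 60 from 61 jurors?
C(61,60) = 61!/(60!×1!) = 61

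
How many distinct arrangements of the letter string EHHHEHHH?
8! / (2! × 6!) = 28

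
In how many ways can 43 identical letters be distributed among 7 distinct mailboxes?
C(43+7-1, 7-1) = C(49, 6) = 13983816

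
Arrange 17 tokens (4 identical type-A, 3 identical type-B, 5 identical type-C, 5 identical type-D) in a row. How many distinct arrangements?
17! / (4! × 3! × 5! × 5!) = 171531360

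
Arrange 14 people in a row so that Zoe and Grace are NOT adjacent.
Total - adjacent = 14! - (14-1)!×2 = 87178291200 - 12454041600 = 74724249600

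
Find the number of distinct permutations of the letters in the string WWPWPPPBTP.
10! / (1! × 1! × 5! × 3!) = 5040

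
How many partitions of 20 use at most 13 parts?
By conjugation, equals partitions of 20 into parts ≤ 13. Let r_j(i) = number of partitions of i into parts ≤ j, for i = 0..20. r_1(i) = 1 for all i; r_j(i) = r_{j-1}(i) + r_j(i-j). Rows j = 2..13: ≤2: 1 1 2 2 3 3 4 4 5 5 6 6 7 7 8 8 9 9 10 10 11; ≤3: 1 1 2 3 4 5 7 8 10 12 14 16 19 21 24 27 30 33 37 40 44; ≤4: 1 1 2 3 5 6 9 11 15 18 23 27 34 39 47 54 64 72 84 94 108; ≤5: 1 1 2 3 5 7 10 13 18 23 30 37 47 57 70 84 101 119 141 164 192; ≤6: 1 1 2 3 5 7 11 14 20 26 35 44 58 71 90 110 136 163 199 235 282; ≤7: 1 1 2 3 5 7 11 15 21 28 38 49 65 82 105 131 164 201 248 300 364; ≤8: 1 1 2 3 5 7 11 15 22 29 40 52 70 89 116 146 186 230 288 352 434; ≤9: 1 1 2 3 5 7 11 15 22 30 41 54 73 94 123 157 201 252 318 393 488; ≤10: 1 1 2 3 5 7 11 15 22 30 42 55 75 97 128 164 212 267 340 423 530; ≤11: 1 1 2 3 5 7 11 15 22 30 42 56 76 99 131 169 219 278 355 445 560; ≤12: 1 1 2 3 5 7 11 15 22 30 42 56 77 100 133 172 224 285 366 460 582; ≤13: 1 1 2 3 5 7 11 15 22 30 42 56 77 101 134 174 227 290 373 471 597. r_13(20) = 597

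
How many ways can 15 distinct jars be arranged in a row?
15! = 1307674368000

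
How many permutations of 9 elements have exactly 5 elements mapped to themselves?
Choose the 5 fixed points C(9,5) = 126, derange the rest: !4 = Σ_{j=0}^{4} (-1)^j·4!/j! = 24 - 24 + 12 - 4 + 1 = 9. Product = 126 × 9 = 1134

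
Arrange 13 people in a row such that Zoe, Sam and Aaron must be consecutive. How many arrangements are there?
Treat the 3 as one block: (13-3+1)! × 3! = 39916800 × 6 = 239500800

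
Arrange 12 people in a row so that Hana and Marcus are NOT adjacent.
Total - adjacent = 12! - (12-1)!×2 = 479001600 - 79833600 = 399168000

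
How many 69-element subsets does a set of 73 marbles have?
C(73,69) = 73!/(69!×4!) = 1088430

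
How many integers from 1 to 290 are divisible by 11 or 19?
⌊290/11⌋ + ⌊290/19⌋ - ⌊290/209⌋ = 26 + 15 - 1 = 40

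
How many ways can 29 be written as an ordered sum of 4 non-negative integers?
C(29+4-1, 4-1) = C(32, 3) = 4960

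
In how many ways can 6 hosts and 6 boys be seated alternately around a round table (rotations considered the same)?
Fix one of the hosts: (6-1)! ways for the remaining hosts, × 6! ways for the boys = 120 × 720 = 86400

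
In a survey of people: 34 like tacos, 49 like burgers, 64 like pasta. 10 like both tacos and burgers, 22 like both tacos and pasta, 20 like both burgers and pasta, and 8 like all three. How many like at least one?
|A∪B∪C| = 34+49+64-10-22-20+8 = 103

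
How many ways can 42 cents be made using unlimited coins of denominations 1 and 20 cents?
Coefficient of x^42 in 1/(1-x^1) · 1/(1-x^20). Use j coins of 20 for j = 0..⌊42/20⌋ = 2, the rest in 1s: 2 + 1 = 3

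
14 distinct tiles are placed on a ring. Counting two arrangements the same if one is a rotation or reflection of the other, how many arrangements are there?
(14-1)!/2 = 6227020800/2 = 3113510400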